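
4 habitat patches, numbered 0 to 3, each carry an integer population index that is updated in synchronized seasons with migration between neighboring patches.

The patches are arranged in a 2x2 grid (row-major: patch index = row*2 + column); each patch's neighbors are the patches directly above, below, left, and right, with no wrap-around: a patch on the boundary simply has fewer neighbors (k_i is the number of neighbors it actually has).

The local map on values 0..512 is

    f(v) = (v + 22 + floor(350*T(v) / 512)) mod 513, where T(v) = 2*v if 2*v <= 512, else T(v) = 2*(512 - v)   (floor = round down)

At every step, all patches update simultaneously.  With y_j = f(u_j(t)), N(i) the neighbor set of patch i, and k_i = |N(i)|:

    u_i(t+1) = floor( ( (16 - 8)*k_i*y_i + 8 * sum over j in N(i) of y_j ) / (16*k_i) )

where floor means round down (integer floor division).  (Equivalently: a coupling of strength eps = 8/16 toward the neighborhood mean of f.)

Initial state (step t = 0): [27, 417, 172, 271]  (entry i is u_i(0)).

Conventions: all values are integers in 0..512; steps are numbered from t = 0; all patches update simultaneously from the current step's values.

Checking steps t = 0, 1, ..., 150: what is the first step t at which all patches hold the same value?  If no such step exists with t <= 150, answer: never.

Answer: 7
Key observation: Synchronization is absorbing here: once all patches are equal they stay equal, and step 7 is the first all-equal step.

Derivation:
t=0: [27, 417, 172, 271]  (not all equal)
t=1: [163, 76, 263, 175]  (not all equal)
t=2: [281, 311, 266, 296]  (not all equal)
t=3: [103, 98, 106, 101]  (not all equal)
t=4: [263, 258, 267, 261]  (not all equal)
t=5: [112, 113, 111, 112]  (not all equal)
t=6: [286, 288, 285, 286]  (not all equal)
t=7: [103, 103, 103, 103]  (all equal)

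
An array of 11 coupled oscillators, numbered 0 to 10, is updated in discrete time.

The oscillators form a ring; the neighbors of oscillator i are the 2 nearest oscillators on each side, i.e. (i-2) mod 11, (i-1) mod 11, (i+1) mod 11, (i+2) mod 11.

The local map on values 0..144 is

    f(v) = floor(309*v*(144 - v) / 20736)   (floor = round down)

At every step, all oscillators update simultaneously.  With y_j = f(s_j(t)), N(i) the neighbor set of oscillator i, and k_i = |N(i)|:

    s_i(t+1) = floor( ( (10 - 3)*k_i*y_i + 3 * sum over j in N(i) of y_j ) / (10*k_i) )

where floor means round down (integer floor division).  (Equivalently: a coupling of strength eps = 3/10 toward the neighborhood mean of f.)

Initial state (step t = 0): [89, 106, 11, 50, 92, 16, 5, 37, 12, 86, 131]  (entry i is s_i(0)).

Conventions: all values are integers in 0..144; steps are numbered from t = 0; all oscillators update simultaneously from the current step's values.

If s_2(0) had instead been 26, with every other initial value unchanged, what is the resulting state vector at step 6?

Simulating step by step:
t=0: [89, 106, 26, 50, 92, 16, 5, 37, 12, 86, 131]
t=1: [65, 57, 51, 64, 61, 36, 20, 50, 28, 65, 34]
t=2: [73, 71, 71, 73, 70, 59, 43, 65, 51, 71, 58]
t=3: [76, 76, 77, 76, 75, 73, 67, 74, 70, 76, 74]
t=4: [76, 76, 76, 76, 76, 76, 76, 76, 76, 77, 77]
t=5: [76, 76, 77, 77, 77, 77, 77, 76, 76, 76, 76]
t=6: [76, 76, 76, 76, 76, 76, 76, 76, 76, 77, 77]

Answer: [76, 76, 76, 76, 76, 76, 76, 76, 76, 77, 77]
Key observation: This trace re-runs the system from the modified initial state.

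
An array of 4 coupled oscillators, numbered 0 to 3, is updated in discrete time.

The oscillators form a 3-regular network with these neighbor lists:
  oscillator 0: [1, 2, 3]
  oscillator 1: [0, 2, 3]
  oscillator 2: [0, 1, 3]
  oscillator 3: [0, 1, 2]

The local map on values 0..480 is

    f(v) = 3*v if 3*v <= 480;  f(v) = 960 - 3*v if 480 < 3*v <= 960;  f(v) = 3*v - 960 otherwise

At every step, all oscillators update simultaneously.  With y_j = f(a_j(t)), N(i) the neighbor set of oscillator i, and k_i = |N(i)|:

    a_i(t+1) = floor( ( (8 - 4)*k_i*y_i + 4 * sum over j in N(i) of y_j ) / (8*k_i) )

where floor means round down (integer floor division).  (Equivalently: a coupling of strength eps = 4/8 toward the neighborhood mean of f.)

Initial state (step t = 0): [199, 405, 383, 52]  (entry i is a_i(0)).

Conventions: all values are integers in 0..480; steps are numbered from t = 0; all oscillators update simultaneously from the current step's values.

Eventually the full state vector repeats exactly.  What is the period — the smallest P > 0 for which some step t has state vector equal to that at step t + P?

Simulating step by step:
t=0: [199, 405, 383, 52]
t=1: [281, 245, 223, 212]
t=2: [198, 234, 256, 267]
t=3: [284, 248, 226, 215]
t=4: [189, 225, 247, 258]
t=5: [311, 275, 253, 242]
t=6: [108, 144, 166, 177]
t=7: [382, 418, 428, 417]
t=8: [244, 280, 290, 279]
t=9: [169, 133, 123, 134]
t=10: [421, 403, 393, 404]
t=11: [271, 253, 243, 254]
t=12: [178, 196, 206, 195]
t=13: [394, 376, 366, 377]
t=14: [190, 172, 162, 173]
t=15: [421, 439, 449, 438]
t=16: [334, 352, 362, 351]
t=17: [73, 91, 101, 90]
t=18: [250, 268, 278, 267]
t=19: [178, 160, 150, 161]
t=20: [447, 465, 455, 464]
t=21: [402, 420, 410, 419]
t=22: [267, 285, 275, 284]
t=23: [137, 119, 129, 120]
t=24: [389, 371, 381, 372]
t=25: [185, 167, 177, 168]
t=26: [426, 444, 434, 443]
t=27: [339, 357, 347, 356]
t=28: [78, 96, 86, 95]
t=29: [255, 273, 263, 272]
t=30: [173, 155, 165, 156]
t=31: [453, 461, 461, 462]
t=32: [411, 419, 419, 420]
t=33: [285, 293, 293, 294]
t=34: [92, 84, 84, 83]
t=35: [263, 255, 255, 254]
t=36: [183, 191, 191, 192]
t=37: [398, 390, 390, 389]
t=38: [221, 213, 213, 212]
t=39: [309, 317, 317, 318]
t=40: [20, 12, 12, 11]
t=41: [47, 39, 39, 38]
t=42: [128, 120, 120, 119]
t=43: [371, 363, 363, 362]
t=44: [140, 132, 132, 131]
t=45: [407, 399, 399, 398]
t=46: [248, 240, 240, 239]
t=47: [228, 236, 236, 237]
t=48: [263, 255, 255, 254]

Answer: 13
Key observation: The state at step 35, [263, 255, 255, 254], reappears at step 48 — and no state repeats earlier — so the cycle the system enters has period 13.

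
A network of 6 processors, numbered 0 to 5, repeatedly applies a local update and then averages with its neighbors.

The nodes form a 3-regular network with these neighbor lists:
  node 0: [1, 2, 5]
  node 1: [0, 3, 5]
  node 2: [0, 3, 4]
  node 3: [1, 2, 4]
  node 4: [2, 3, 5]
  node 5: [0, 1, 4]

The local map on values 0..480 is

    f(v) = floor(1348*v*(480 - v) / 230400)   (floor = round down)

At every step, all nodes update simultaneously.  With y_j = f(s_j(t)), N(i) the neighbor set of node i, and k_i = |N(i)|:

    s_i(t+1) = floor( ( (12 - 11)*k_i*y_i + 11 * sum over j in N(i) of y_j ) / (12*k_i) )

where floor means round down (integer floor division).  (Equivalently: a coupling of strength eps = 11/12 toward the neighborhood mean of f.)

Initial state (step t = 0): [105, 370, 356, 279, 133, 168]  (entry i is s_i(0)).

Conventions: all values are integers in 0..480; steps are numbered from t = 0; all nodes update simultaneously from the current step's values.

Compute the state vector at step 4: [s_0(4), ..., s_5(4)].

Answer: [322, 322, 322, 321, 322, 321]

Derivation:
t=0: [105, 370, 356, 279, 133, 168]
t=1: [264, 283, 274, 261, 295, 251]
t=2: [330, 333, 328, 325, 332, 326]
t=3: [289, 291, 290, 288, 292, 287]
t=4: [322, 322, 322, 321, 322, 321]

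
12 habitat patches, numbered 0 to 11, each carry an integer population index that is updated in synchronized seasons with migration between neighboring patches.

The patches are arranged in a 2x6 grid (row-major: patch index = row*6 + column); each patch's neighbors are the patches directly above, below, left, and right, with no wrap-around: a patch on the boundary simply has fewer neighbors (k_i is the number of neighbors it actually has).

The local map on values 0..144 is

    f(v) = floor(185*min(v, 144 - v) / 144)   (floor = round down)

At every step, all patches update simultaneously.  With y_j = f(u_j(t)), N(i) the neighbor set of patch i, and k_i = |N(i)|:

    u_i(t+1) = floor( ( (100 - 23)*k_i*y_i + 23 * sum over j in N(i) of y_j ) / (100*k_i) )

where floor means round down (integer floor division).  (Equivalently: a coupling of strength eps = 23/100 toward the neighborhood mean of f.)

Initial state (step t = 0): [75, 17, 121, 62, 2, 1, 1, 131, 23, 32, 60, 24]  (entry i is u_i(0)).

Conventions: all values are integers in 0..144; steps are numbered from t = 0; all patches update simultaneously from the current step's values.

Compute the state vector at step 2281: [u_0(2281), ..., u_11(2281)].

Simulating step by step:
t=0: [75, 17, 121, 62, 2, 1, 1, 131, 23, 32, 60, 24]
t=1: [70, 26, 32, 66, 13, 4, 12, 16, 28, 45, 64, 32]
t=2: [74, 36, 43, 73, 25, 10, 24, 21, 35, 59, 71, 41]
t=3: [77, 48, 56, 82, 39, 18, 36, 29, 45, 75, 82, 51]
t=4: [78, 61, 69, 76, 52, 30, 49, 41, 58, 84, 76, 61]
t=5: [80, 77, 86, 84, 67, 45, 63, 56, 73, 78, 83, 74]
t=6: [82, 83, 76, 77, 82, 64, 79, 74, 87, 83, 79, 84]
t=7: [79, 79, 85, 84, 80, 81, 83, 86, 75, 78, 81, 78]
t=8: [82, 81, 76, 77, 81, 80, 78, 76, 85, 83, 80, 83]
t=9: [79, 80, 85, 85, 80, 81, 83, 85, 77, 78, 81, 78]
t=10: [82, 81, 76, 76, 81, 80, 78, 76, 84, 83, 80, 83]
t=11: [79, 80, 85, 85, 80, 81, 83, 85, 78, 78, 81, 78]
t=12: [82, 81, 76, 76, 81, 80, 78, 76, 82, 83, 80, 83]
t=13: [79, 80, 85, 85, 80, 81, 83, 85, 80, 79, 81, 78]
t=14: [82, 81, 76, 76, 81, 80, 78, 76, 81, 82, 80, 83]
t=15: [79, 80, 85, 85, 80, 81, 83, 85, 80, 79, 81, 78]

Answer: [79, 80, 85, 85, 80, 81, 83, 85, 80, 79, 81, 78]
Key observation: The state at step 13, [79, 80, 85, 85, 80, 81, 83, 85, 80, 79, 81, 78], reappears at step 15: the system is in a cycle of period 2 from step 13 on.  Therefore the state at step 2281 equals the state at step 13 + ((2281 - 13) mod 2) = 13, which is [79, 80, 85, 85, 80, 81, 83, 85, 80, 79, 81, 78].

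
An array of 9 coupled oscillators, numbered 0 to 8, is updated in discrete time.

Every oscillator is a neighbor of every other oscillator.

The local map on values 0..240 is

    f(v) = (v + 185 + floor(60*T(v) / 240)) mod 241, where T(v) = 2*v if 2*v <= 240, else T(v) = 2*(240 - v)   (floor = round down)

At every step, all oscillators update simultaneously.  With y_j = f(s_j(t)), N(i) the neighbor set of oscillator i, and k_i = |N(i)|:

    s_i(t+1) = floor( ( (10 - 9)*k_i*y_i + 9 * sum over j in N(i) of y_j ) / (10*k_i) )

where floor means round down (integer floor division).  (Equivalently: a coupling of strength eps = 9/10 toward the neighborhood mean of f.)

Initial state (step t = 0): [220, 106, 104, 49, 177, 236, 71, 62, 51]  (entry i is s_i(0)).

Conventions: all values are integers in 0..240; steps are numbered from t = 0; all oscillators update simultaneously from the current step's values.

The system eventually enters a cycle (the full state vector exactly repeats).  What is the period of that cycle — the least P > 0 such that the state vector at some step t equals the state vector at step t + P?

Answer: 1
Key observation: The state at step 13, [128, 128, 128, 128, 128, 128, 128, 128, 128], reappears at step 14 — and no state repeats earlier — so the cycle the system enters has period 1.

Derivation:
t=0: [220, 106, 104, 49, 177, 236, 71, 62, 51]
t=1: [91, 92, 92, 93, 92, 91, 93, 93, 93]
t=2: [82, 82, 82, 81, 82, 82, 81, 81, 81]
t=3: [66, 66, 66, 66, 66, 66, 66, 66, 66]
t=4: [43, 43, 43, 43, 43, 43, 43, 43, 43]
t=5: [8, 8, 8, 8, 8, 8, 8, 8, 8]
t=6: [197, 197, 197, 197, 197, 197, 197, 197, 197]
t=7: [162, 162, 162, 162, 162, 162, 162, 162, 162]
t=8: [145, 145, 145, 145, 145, 145, 145, 145, 145]
t=9: [136, 136, 136, 136, 136, 136, 136, 136, 136]
t=10: [132, 132, 132, 132, 132, 132, 132, 132, 132]
t=11: [130, 130, 130, 130, 130, 130, 130, 130, 130]
t=12: [129, 129, 129, 129, 129, 129, 129, 129, 129]
t=13: [128, 128, 128, 128, 128, 128, 128, 128, 128]
t=14: [128, 128, 128, 128, 128, 128, 128, 128, 128]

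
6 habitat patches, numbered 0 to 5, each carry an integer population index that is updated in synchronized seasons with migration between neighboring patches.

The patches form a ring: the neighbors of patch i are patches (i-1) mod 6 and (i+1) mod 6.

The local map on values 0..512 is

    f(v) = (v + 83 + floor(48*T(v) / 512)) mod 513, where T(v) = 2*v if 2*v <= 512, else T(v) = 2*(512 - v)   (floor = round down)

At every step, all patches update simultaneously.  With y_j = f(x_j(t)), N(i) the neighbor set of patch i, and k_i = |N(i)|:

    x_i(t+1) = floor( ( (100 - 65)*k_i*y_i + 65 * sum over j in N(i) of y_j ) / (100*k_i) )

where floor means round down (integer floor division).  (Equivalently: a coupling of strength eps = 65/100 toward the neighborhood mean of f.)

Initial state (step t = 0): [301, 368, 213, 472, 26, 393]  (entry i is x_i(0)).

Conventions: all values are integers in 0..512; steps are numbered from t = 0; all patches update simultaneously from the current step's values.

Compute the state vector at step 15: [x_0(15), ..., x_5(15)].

Answer: [296, 296, 356, 414, 414, 356]

Derivation:
t=0: [301, 368, 213, 472, 26, 393]
t=1: [465, 413, 288, 162, 217, 348]
t=2: [165, 148, 234, 340, 358, 285]
t=3: [314, 297, 357, 428, 445, 386]
t=4: [448, 440, 304, 165, 173, 322]
t=5: [160, 156, 246, 329, 334, 257]
t=6: [308, 304, 363, 424, 428, 370]
t=7: [444, 442, 307, 161, 163, 311]
t=8: [157, 156, 246, 324, 325, 249]
t=9: [304, 303, 362, 420, 421, 363]
t=10: [440, 440, 305, 158, 158, 306]
t=11: [154, 153, 244, 320, 321, 244]
t=12: [299, 299, 358, 417, 417, 359]
t=13: [436, 436, 302, 155, 155, 302]
t=14: [151, 151, 241, 318, 318, 241]
t=15: [296, 296, 356, 414, 414, 356]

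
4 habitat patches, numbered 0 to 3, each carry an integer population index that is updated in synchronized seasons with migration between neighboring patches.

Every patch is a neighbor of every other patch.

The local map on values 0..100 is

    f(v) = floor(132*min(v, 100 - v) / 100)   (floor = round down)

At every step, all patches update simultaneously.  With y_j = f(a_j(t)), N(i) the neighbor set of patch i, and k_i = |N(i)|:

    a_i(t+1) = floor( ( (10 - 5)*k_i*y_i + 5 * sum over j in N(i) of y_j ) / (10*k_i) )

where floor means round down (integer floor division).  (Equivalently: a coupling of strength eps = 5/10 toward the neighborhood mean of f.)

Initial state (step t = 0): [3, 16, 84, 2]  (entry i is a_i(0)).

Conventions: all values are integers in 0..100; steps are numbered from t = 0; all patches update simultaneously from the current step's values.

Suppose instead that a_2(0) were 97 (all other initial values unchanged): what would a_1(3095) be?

Simulating step by step:
t=0: [3, 16, 97, 2]
t=1: [5, 11, 5, 5]
t=2: [7, 10, 7, 7]
t=3: [9, 11, 9, 9]
t=4: [11, 12, 11, 11]
t=5: [14, 14, 14, 14]
t=6: [18, 18, 18, 18]
t=7: [23, 23, 23, 23]
t=8: [30, 30, 30, 30]
t=9: [39, 39, 39, 39]
t=10: [51, 51, 51, 51]
t=11: [64, 64, 64, 64]
t=12: [47, 47, 47, 47]
t=13: [62, 62, 62, 62]
t=14: [50, 50, 50, 50]
t=15: [66, 66, 66, 66]
t=16: [44, 44, 44, 44]
t=17: [58, 58, 58, 58]
t=18: [55, 55, 55, 55]
t=19: [59, 59, 59, 59]
t=20: [54, 54, 54, 54]
t=21: [60, 60, 60, 60]
t=22: [52, 52, 52, 52]
t=23: [63, 63, 63, 63]
t=24: [48, 48, 48, 48]
t=25: [63, 63, 63, 63]

Answer: a_1(3095) = 63
Key observation: The state at step 23, [63, 63, 63, 63], reappears at step 25: the system is in a cycle of period 2 from step 23 on.  Therefore the state at step 3095 equals the state at step 23 + ((3095 - 23) mod 2) = 23, which is [63, 63, 63, 63].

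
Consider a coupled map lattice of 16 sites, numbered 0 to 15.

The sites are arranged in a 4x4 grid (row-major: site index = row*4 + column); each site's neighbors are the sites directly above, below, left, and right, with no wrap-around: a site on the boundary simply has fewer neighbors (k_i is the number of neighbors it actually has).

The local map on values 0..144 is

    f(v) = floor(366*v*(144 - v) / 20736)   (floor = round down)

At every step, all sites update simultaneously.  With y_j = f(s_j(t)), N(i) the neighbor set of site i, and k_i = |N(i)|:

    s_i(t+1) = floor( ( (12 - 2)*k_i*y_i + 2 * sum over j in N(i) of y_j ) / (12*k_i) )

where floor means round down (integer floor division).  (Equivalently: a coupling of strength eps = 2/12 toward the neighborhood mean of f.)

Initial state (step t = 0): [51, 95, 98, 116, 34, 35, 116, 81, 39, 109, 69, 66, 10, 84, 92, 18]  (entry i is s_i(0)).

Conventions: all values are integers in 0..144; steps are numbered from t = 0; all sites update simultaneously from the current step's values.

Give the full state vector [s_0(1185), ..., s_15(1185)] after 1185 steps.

Answer: [86, 86, 86, 86, 86, 86, 86, 87, 87, 86, 87, 87, 87, 87, 87, 87]
Key observation: The state at step 5, [86, 86, 86, 86, 86, 86, 86, 87, 87, 86, 87, 87, 87, 87, 87, 87], reappears at step 7: the system is in a cycle of period 2 from step 5 on.  Therefore the state at step 1185 equals the state at step 5 + ((1185 - 5) mod 2) = 5, which is [86, 86, 86, 86, 86, 86, 86, 87, 87, 86, 87, 87, 87, 87, 87, 87].

Derivation:
t=0: [51, 95, 98, 116, 34, 35, 116, 81, 39, 109, 69, 66, 10, 84, 92, 18]
t=1: [81, 81, 76, 61, 67, 67, 61, 86, 68, 69, 88, 87, 32, 83, 82, 47]
t=2: [90, 90, 90, 89, 90, 90, 89, 88, 89, 90, 86, 86, 67, 87, 88, 81]
t=3: [85, 85, 85, 85, 85, 85, 86, 86, 86, 85, 87, 88, 90, 87, 86, 89]
t=4: [88, 88, 88, 88, 88, 88, 87, 87, 87, 87, 87, 86, 85, 87, 87, 86]
t=5: [86, 86, 86, 86, 86, 86, 86, 87, 87, 86, 87, 87, 87, 87, 87, 87]
t=6: [88, 88, 88, 87, 87, 88, 87, 87, 87, 87, 87, 87, 87, 87, 87, 87]
t=7: [86, 86, 86, 86, 86, 86, 86, 87, 87, 86, 87, 87, 87, 87, 87, 87]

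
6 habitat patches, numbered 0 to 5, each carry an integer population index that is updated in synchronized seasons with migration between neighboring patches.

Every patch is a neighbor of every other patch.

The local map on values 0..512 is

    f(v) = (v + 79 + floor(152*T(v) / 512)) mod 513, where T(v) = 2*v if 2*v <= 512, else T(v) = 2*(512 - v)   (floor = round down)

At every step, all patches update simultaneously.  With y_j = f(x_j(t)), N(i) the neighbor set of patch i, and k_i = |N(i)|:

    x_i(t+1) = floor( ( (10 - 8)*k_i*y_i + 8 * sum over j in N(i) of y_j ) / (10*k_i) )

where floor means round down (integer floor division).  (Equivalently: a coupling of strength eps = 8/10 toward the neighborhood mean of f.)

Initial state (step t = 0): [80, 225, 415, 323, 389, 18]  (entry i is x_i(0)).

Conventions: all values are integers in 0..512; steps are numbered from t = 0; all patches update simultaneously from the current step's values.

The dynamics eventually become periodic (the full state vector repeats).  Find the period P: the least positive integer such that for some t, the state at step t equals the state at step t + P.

Answer: 7
Key observation: The state at step 21, [23, 23, 23, 23, 23, 23], reappears at step 28 — and no state repeats earlier — so the cycle the system enters has period 7.

Derivation:
t=0: [80, 225, 415, 323, 389, 18]
t=1: [138, 148, 132, 130, 131, 135]
t=2: [294, 295, 294, 294, 294, 294]
t=3: [502, 502, 502, 502, 502, 502]
t=4: [73, 73, 73, 73, 73, 73]
t=5: [195, 195, 195, 195, 195, 195]
t=6: [389, 389, 389, 389, 389, 389]
t=7: [28, 28, 28, 28, 28, 28]
t=8: [123, 123, 123, 123, 123, 123]
t=9: [275, 275, 275, 275, 275, 275]
t=10: [494, 494, 494, 494, 494, 494]
t=11: [70, 70, 70, 70, 70, 70]
t=12: [190, 190, 190, 190, 190, 190]
t=13: [381, 381, 381, 381, 381, 381]
t=14: [24, 24, 24, 24, 24, 24]
t=15: [117, 117, 117, 117, 117, 117]
t=16: [265, 265, 265, 265, 265, 265]
t=17: [490, 490, 490, 490, 490, 490]
t=18: [69, 69, 69, 69, 69, 69]
t=19: [188, 188, 188, 188, 188, 188]
t=20: [378, 378, 378, 378, 378, 378]
t=21: [23, 23, 23, 23, 23, 23]
t=22: [115, 115, 115, 115, 115, 115]
t=23: [262, 262, 262, 262, 262, 262]
t=24: [489, 489, 489, 489, 489, 489]
t=25: [68, 68, 68, 68, 68, 68]
t=26: [187, 187, 187, 187, 187, 187]
t=27: [377, 377, 377, 377, 377, 377]
t=28: [23, 23, 23, 23, 23, 23]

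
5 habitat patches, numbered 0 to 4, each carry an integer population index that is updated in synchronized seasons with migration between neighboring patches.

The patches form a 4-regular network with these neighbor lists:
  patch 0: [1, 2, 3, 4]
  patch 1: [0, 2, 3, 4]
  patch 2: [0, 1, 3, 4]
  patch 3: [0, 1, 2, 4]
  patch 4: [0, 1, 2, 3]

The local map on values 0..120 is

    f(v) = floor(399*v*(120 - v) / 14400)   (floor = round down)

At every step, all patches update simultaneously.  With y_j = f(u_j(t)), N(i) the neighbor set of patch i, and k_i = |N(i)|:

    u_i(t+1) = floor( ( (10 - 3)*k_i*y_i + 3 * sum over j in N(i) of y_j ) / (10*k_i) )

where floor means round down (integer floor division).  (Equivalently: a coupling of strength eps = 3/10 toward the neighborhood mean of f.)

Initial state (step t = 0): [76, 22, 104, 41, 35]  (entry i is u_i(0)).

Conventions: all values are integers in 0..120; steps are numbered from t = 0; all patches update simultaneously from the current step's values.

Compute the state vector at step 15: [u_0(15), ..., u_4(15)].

Simulating step by step:
t=0: [76, 22, 104, 41, 35]
t=1: [85, 64, 56, 83, 78]
t=2: [85, 96, 96, 87, 90]
t=3: [78, 66, 66, 76, 73]
t=4: [91, 96, 96, 92, 94]
t=5: [70, 64, 64, 69, 67]
t=6: [96, 98, 98, 97, 97]
t=7: [62, 59, 59, 60, 60]
t=8: [99, 99, 99, 99, 99]
t=9: [57, 57, 57, 57, 57]
t=10: [99, 99, 99, 99, 99]
t=11: [57, 57, 57, 57, 57]
t=12: [99, 99, 99, 99, 99]
t=13: [57, 57, 57, 57, 57]
t=14: [99, 99, 99, 99, 99]
t=15: [57, 57, 57, 57, 57]

Answer: [57, 57, 57, 57, 57]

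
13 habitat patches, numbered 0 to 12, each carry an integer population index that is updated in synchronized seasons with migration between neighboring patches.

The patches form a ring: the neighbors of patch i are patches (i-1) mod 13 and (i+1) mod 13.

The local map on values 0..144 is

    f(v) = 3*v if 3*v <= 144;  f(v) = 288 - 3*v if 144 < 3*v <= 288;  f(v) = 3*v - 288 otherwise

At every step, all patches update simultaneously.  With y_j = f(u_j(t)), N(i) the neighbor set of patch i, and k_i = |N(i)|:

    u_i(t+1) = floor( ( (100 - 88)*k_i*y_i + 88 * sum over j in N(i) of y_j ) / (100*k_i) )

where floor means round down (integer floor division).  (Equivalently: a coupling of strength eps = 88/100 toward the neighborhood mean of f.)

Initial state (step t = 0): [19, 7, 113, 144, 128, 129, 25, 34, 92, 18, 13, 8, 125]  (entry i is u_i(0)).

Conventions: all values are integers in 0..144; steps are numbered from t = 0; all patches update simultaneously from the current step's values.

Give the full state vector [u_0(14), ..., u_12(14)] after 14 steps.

Simulating step by step:
t=0: [19, 7, 113, 144, 128, 129, 25, 34, 92, 18, 13, 8, 125]
t=1: [54, 50, 78, 81, 118, 87, 97, 50, 70, 28, 39, 58, 46]
t=2: [136, 95, 87, 58, 39, 33, 72, 52, 107, 95, 101, 125, 122]
t=3: [50, 65, 54, 77, 107, 95, 110, 62, 63, 21, 41, 51, 100]
t=4: [62, 127, 81, 76, 30, 33, 51, 74, 84, 105, 101, 75, 121]
t=5: [86, 75, 72, 66, 80, 110, 88, 83, 45, 25, 41, 47, 81]
t=6: [51, 52, 75, 63, 63, 36, 38, 74, 66, 122, 109, 90, 80]
t=7: [95, 102, 109, 83, 102, 106, 90, 97, 74, 66, 46, 40, 73]
t=8: [38, 20, 29, 29, 32, 19, 16, 37, 48, 100, 108, 105, 62]
t=9: [84, 95, 75, 90, 74, 70, 79, 97, 71, 80, 21, 63, 74]
t=10: [34, 43, 16, 58, 50, 60, 41, 55, 31, 66, 72, 68, 67]
t=11: [107, 81, 112, 95, 114, 127, 116, 109, 104, 83, 85, 80, 92]
t=12: [29, 41, 26, 45, 48, 61, 65, 41, 37, 29, 42, 25, 37]
t=13: [113, 87, 122, 113, 122, 116, 111, 104, 105, 114, 86, 113, 84]
t=14: [33, 60, 43, 74, 58, 61, 42, 34, 37, 31, 49, 35, 49]

Answer: [33, 60, 43, 74, 58, 61, 42, 34, 37, 31, 49, 35, 49]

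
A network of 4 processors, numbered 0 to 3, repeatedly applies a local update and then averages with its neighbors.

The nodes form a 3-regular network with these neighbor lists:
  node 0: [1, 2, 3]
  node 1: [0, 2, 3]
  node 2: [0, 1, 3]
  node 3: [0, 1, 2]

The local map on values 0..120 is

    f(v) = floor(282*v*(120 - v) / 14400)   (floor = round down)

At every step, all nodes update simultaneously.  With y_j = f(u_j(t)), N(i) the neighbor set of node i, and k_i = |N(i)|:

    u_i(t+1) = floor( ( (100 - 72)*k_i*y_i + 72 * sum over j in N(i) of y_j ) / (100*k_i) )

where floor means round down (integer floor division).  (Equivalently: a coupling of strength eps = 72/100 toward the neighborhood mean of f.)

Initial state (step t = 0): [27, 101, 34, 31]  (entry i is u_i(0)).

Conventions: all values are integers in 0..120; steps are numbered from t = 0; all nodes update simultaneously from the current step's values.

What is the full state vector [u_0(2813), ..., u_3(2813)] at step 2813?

Simulating step by step:
t=0: [27, 101, 34, 31]
t=1: [49, 48, 49, 49]
t=2: [67, 67, 67, 67]
t=3: [69, 69, 69, 69]
t=4: [68, 68, 68, 68]
t=5: [69, 69, 69, 69]

Answer: [69, 69, 69, 69]
Key observation: The state at step 3, [69, 69, 69, 69], reappears at step 5: the system is in a cycle of period 2 from step 3 on.  Therefore the state at step 2813 equals the state at step 3 + ((2813 - 3) mod 2) = 3, which is [69, 69, 69, 69].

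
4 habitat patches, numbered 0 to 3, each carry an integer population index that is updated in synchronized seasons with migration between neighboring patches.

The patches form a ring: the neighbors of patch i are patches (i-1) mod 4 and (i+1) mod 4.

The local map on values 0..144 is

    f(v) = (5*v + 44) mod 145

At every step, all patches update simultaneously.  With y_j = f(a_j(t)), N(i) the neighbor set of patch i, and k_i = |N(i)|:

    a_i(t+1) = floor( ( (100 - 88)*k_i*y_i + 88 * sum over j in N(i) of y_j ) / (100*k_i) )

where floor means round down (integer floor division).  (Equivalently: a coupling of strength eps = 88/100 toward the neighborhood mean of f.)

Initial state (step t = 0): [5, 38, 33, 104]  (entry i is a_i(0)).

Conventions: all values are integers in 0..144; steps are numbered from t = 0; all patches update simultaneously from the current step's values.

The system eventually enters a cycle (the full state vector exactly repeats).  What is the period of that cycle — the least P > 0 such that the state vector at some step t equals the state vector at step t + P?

Simulating step by step:
t=0: [5, 38, 33, 104]
t=1: [104, 69, 103, 74]
t=2: [113, 123, 113, 126]
t=3: [79, 35, 79, 36]
t=4: [67, 12, 67, 13]
t=5: [104, 90, 104, 91]
t=6: [69, 120, 69, 121]
t=7: [70, 94, 70, 95]
t=8: [84, 101, 84, 101]
t=9: [103, 39, 103, 39]
t=10: [97, 120, 97, 120]
t=11: [67, 90, 67, 90]
t=12: [62, 85, 62, 85]
t=13: [37, 60, 37, 60]
t=14: [57, 80, 57, 80]
t=15: [12, 35, 12, 35]
t=16: [77, 100, 77, 100]
t=17: [112, 135, 112, 135]
t=18: [125, 37, 125, 37]
t=19: [84, 88, 84, 88]
t=20: [46, 31, 46, 31]
t=21: [63, 120, 63, 120]
t=22: [64, 68, 64, 68]
t=23: [91, 76, 91, 76]
t=24: [125, 72, 125, 72]
t=25: [111, 92, 111, 92]
t=26: [63, 25, 63, 25]
t=27: [29, 63, 29, 63]
t=28: [66, 47, 66, 47]
t=29: [128, 90, 128, 90]
t=30: [64, 98, 64, 98]
t=31: [96, 77, 96, 77]
t=32: [133, 95, 133, 95]
t=33: [89, 123, 89, 123]
t=34: [76, 57, 76, 57]
t=35: [50, 122, 50, 122]
t=36: [65, 12, 65, 12]
t=37: [101, 82, 101, 82]
t=38: [30, 102, 30, 102]
t=39: [110, 57, 110, 57]
t=40: [36, 17, 36, 17]
t=41: [123, 85, 123, 85]
t=42: [39, 73, 39, 73]
t=43: [116, 97, 116, 97]
t=44: [88, 50, 88, 50]
t=45: [9, 43, 9, 43]
t=46: [111, 92, 111, 92]

Answer: 21
Key observation: The state at step 25, [111, 92, 111, 92], reappears at step 46 — and no state repeats earlier — so the cycle the system enters has period 21.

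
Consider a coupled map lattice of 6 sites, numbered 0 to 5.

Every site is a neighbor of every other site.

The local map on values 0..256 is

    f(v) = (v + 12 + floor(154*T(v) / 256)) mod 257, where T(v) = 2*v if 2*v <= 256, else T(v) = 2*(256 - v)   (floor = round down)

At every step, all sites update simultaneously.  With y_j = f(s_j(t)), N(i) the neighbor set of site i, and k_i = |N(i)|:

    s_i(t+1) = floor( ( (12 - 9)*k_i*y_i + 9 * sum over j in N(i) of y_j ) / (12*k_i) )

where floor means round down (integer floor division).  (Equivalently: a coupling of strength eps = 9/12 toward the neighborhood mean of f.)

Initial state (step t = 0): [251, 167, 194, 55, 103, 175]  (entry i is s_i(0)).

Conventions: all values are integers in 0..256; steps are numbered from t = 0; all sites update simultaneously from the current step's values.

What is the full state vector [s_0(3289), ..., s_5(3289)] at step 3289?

Answer: [78, 78, 78, 78, 78, 78]
Key observation: The state at step 3, [25, 25, 25, 25, 25, 25], reappears at step 9: the system is in a cycle of period 6 from step 3 on.  Therefore the state at step 3289 equals the state at step 3 + ((3289 - 3) mod 6) = 7, which is [78, 78, 78, 78, 78, 78].

Derivation:
t=0: [251, 167, 194, 55, 103, 175]
t=1: [70, 72, 71, 82, 93, 72]
t=2: [178, 179, 179, 181, 183, 179]
t=3: [25, 25, 25, 25, 25, 25]
t=4: [67, 67, 67, 67, 67, 67]
t=5: [159, 159, 159, 159, 159, 159]
t=6: [30, 30, 30, 30, 30, 30]
t=7: [78, 78, 78, 78, 78, 78]
t=8: [183, 183, 183, 183, 183, 183]
t=9: [25, 25, 25, 25, 25, 25]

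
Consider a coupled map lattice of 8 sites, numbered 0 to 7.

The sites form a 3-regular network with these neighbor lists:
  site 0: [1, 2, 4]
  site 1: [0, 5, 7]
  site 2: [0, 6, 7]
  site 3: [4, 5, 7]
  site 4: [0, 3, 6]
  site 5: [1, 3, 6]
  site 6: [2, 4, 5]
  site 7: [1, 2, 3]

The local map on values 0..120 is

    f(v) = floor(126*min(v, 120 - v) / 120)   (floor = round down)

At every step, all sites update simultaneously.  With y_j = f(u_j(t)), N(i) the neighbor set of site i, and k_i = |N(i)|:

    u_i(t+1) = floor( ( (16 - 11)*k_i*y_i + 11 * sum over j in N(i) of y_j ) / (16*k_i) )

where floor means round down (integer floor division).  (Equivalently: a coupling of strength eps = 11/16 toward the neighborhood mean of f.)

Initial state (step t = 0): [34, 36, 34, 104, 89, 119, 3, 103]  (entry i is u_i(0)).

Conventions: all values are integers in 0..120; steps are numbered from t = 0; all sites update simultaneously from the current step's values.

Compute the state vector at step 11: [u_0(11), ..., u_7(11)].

Simulating step by step:
t=0: [34, 36, 34, 104, 89, 119, 3, 103]
t=1: [34, 23, 23, 16, 22, 13, 16, 25]
t=2: [27, 24, 25, 19, 22, 16, 18, 22]
t=3: [25, 23, 23, 20, 22, 19, 20, 23]
t=4: [24, 23, 23, 21, 22, 21, 21, 23]
t=5: [24, 23, 23, 22, 23, 22, 22, 23]
t=6: [24, 24, 24, 23, 23, 23, 23, 23]
t=7: [24, 24, 24, 24, 24, 24, 24, 24]
t=8: [25, 25, 25, 25, 25, 25, 25, 25]
t=9: [26, 26, 26, 26, 26, 26, 26, 26]
t=10: [27, 27, 27, 27, 27, 27, 27, 27]
t=11: [28, 28, 28, 28, 28, 28, 28, 28]

Answer: [28, 28, 28, 28, 28, 28, 28, 28]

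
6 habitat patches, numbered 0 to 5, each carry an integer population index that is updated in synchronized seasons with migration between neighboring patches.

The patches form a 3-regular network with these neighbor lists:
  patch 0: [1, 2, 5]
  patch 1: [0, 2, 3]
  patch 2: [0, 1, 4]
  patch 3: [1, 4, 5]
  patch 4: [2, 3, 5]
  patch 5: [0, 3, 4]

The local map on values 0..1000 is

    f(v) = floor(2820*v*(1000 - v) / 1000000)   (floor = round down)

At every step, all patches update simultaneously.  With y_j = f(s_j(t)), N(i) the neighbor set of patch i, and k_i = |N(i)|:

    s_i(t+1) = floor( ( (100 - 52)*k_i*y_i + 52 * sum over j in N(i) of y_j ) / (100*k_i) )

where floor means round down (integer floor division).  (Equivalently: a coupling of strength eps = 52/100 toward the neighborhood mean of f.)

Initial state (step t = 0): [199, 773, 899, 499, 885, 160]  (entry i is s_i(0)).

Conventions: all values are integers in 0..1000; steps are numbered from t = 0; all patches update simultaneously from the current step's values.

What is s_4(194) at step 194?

Answer: s_4(194) = 646
Key observation: The state at step 17, [644, 644, 644, 644, 644, 644], reappears at step 19: the system is in a cycle of period 2 from step 17 on.  Therefore the state at step 194 equals the state at step 17 + ((194 - 17) mod 2) = 18, which is [646, 646, 646, 646, 646, 646].

Derivation:
t=0: [199, 773, 899, 499, 885, 160]
t=1: [411, 481, 336, 538, 369, 431]
t=2: [678, 686, 655, 691, 665, 684]
t=3: [616, 612, 626, 608, 621, 612]
t=4: [666, 667, 663, 669, 665, 668]
t=5: [627, 626, 628, 625, 627, 625]
t=6: [659, 659, 658, 659, 659, 659]
t=7: [633, 633, 633, 633, 633, 633]
t=8: [655, 655, 655, 655, 655, 655]
t=9: [637, 637, 637, 637, 637, 637]
t=10: [652, 652, 652, 652, 652, 652]
t=11: [639, 639, 639, 639, 639, 639]
t=12: [650, 650, 650, 650, 650, 650]
t=13: [641, 641, 641, 641, 641, 641]
t=14: [648, 648, 648, 648, 648, 648]
t=15: [643, 643, 643, 643, 643, 643]
t=16: [647, 647, 647, 647, 647, 647]
t=17: [644, 644, 644, 644, 644, 644]
t=18: [646, 646, 646, 646, 646, 646]
t=19: [644, 644, 644, 644, 644, 644]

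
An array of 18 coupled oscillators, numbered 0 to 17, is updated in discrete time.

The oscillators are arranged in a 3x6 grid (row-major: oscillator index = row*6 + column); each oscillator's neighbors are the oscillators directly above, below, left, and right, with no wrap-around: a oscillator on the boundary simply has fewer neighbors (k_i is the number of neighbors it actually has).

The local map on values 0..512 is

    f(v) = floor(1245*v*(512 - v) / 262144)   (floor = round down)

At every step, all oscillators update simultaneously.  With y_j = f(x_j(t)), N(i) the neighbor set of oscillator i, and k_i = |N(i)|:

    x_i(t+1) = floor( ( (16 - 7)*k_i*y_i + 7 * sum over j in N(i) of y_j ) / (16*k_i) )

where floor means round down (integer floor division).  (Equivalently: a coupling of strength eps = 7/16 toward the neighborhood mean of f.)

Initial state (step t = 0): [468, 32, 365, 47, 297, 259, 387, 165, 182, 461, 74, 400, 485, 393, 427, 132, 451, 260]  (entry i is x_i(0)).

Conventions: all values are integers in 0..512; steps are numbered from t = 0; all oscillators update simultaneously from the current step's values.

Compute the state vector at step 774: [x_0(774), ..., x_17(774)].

Simulating step by step:
t=0: [468, 32, 365, 47, 297, 259, 387, 165, 182, 461, 74, 400, 485, 393, 427, 132, 451, 260]
t=1: [120, 131, 209, 155, 253, 287, 191, 240, 248, 147, 168, 232, 133, 198, 205, 194, 175, 249]
t=2: [240, 254, 286, 273, 297, 307, 276, 298, 301, 267, 280, 303, 262, 289, 298, 285, 285, 303]
t=3: [310, 308, 306, 307, 303, 299, 308, 304, 302, 308, 306, 300, 309, 305, 303, 306, 306, 301]
t=4: [297, 298, 299, 298, 299, 301, 298, 299, 300, 298, 299, 301, 297, 299, 299, 299, 299, 300]
t=5: [302, 302, 302, 302, 301, 301, 302, 302, 302, 302, 301, 301, 302, 302, 302, 302, 302, 301]
t=6: [301, 301, 301, 301, 301, 301, 301, 301, 301, 301, 301, 301, 301, 301, 301, 301, 301, 301]
t=7: [301, 301, 301, 301, 301, 301, 301, 301, 301, 301, 301, 301, 301, 301, 301, 301, 301, 301]

Answer: [301, 301, 301, 301, 301, 301, 301, 301, 301, 301, 301, 301, 301, 301, 301, 301, 301, 301]
Key observation: The state at step 6, [301, 301, 301, 301, 301, 301, 301, 301, 301, 301, 301, 301, 301, 301, 301, 301, 301, 301], reappears at step 7: the system is in a cycle of period 1 from step 6 on.  Therefore the state at step 774 equals the state at step 6 + ((774 - 6) mod 1) = 6, which is [301, 301, 301, 301, 301, 301, 301, 301, 301, 301, 301, 301, 301, 301, 301, 301, 301, 301].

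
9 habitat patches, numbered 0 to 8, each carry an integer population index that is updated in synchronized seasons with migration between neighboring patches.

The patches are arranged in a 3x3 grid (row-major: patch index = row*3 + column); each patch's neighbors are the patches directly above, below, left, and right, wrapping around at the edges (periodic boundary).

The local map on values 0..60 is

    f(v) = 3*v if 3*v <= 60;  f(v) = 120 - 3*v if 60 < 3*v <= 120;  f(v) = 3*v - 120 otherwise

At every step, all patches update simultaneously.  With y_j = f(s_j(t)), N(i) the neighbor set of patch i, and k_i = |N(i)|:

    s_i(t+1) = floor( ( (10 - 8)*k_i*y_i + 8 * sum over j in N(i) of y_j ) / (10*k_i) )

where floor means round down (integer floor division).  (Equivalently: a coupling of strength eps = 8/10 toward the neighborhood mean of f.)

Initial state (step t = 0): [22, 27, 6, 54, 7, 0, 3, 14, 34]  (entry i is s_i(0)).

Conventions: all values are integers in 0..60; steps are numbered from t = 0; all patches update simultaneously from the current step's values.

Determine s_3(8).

Answer: s_3(8) = 36

Derivation:
t=0: [22, 27, 6, 54, 7, 0, 3, 14, 34]
t=1: [32, 34, 25, 25, 28, 19, 33, 25, 17]
t=2: [30, 33, 39, 36, 40, 46, 37, 34, 43]
t=3: [15, 14, 16, 13, 13, 8, 15, 11, 11]
t=4: [43, 41, 38, 38, 35, 36, 39, 38, 36]
t=5: [5, 7, 8, 9, 8, 10, 7, 7, 7]
t=6: [21, 21, 22, 23, 24, 25, 21, 21, 23]
t=7: [55, 54, 52, 51, 51, 49, 54, 54, 52]
t=8: [39, 39, 37, 36, 35, 33, 39, 39, 36]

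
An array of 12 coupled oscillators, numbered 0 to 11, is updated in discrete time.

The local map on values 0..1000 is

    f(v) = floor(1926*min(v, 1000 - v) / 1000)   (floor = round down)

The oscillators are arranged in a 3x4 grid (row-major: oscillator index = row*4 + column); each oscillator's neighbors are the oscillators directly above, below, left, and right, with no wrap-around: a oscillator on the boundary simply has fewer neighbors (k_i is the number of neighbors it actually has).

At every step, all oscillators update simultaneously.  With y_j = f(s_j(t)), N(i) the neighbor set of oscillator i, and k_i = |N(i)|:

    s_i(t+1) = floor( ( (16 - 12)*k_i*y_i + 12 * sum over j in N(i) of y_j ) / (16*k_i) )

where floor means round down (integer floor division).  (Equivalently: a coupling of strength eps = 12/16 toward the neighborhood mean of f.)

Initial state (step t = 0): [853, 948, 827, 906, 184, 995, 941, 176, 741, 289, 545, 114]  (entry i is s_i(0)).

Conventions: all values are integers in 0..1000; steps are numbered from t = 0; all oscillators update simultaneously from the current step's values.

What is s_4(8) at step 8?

Simulating step by step:
t=0: [853, 948, 827, 906, 184, 995, 941, 176, 741, 289, 545, 114]
t=1: [241, 181, 181, 296, 286, 212, 320, 212, 465, 484, 441, 510]
t=2: [452, 392, 470, 426, 579, 560, 531, 634, 779, 771, 835, 707]
t=3: [804, 844, 845, 808, 738, 757, 745, 747, 575, 507, 556, 523]
t=4: [395, 360, 364, 386, 541, 537, 518, 566, 749, 772, 803, 732]
t=5: [781, 761, 766, 761, 754, 774, 758, 755, 616, 548, 565, 584]
t=6: [455, 441, 459, 460, 517, 534, 527, 549, 688, 720, 743, 690]
t=7: [886, 876, 882, 878, 825, 829, 816, 815, 700, 632, 635, 660]
t=8: [270, 253, 263, 277, 365, 389, 391, 399, 536, 579, 604, 560]

Answer: s_4(8) = 365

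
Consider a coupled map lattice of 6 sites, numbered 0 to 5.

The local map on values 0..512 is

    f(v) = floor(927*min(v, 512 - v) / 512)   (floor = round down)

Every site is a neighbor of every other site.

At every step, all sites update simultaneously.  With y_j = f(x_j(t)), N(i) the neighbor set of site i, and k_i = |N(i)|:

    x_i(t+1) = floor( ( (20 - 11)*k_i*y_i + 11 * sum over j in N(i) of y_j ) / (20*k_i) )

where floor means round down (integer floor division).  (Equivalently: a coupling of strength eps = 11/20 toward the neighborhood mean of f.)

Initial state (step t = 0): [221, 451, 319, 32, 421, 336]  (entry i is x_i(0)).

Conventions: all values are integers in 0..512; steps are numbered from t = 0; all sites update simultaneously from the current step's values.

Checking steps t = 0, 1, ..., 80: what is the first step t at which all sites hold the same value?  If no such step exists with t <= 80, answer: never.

Answer: 14
Key observation: Synchronization is absorbing here: once all sites are equal they stay equal, and step 14 is the first all-equal step.

Derivation:
t=0: [221, 451, 319, 32, 421, 336]  (not all equal)
t=1: [289, 191, 272, 173, 209, 261]  (not all equal)
t=2: [392, 373, 403, 362, 384, 410]  (not all equal)
t=3: [222, 233, 215, 240, 227, 211]  (not all equal)
t=4: [404, 411, 400, 415, 407, 397]  (not all equal)
t=5: [193, 188, 195, 186, 191, 197]  (not all equal)
t=6: [347, 344, 348, 342, 345, 349]  (not all equal)
t=7: [299, 301, 298, 302, 300, 298]  (not all equal)
t=8: [384, 383, 385, 382, 383, 385]  (not all equal)
t=9: [231, 232, 230, 232, 232, 230]  (not all equal)
t=10: [418, 418, 417, 418, 418, 417]  (not all equal)
t=11: [170, 170, 171, 170, 170, 171]  (not all equal)
t=12: [307, 307, 308, 307, 307, 308]  (not all equal)
t=13: [370, 370, 369, 370, 370, 369]  (not all equal)
t=14: [257, 257, 257, 257, 257, 257]  (all equal)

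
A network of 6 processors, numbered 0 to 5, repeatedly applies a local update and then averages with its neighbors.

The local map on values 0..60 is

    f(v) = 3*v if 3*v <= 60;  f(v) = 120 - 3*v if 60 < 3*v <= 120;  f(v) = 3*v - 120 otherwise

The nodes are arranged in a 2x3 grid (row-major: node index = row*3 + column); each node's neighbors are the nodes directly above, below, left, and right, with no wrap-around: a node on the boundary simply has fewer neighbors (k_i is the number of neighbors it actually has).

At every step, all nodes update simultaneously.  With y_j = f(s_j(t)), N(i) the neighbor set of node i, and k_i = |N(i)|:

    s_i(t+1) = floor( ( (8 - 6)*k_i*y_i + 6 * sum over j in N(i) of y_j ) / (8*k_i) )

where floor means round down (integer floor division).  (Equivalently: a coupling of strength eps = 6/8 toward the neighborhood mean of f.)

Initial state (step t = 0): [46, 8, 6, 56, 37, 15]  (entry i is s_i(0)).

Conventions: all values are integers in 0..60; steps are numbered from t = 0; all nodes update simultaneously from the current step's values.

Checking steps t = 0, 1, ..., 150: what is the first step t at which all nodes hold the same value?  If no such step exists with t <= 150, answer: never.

Answer: never
Key observation: The state at step 7 reappears at step 11 — the system is in a cycle of period 4 from step 7 on.  No step 0..11 is synchronized, and the cycle repeats forever, so no step up to 150 (or ever) has all nodes equal.

Derivation:
t=0: [46, 8, 6, 56, 37, 15]  (not all equal)
t=1: [31, 17, 30, 22, 31, 21]  (not all equal)
t=2: [46, 33, 48, 33, 47, 35]  (not all equal)
t=3: [20, 21, 19, 19, 19, 20]  (not all equal)
t=4: [57, 57, 58, 58, 57, 57]  (not all equal)
t=5: [52, 51, 51, 51, 51, 52]  (not all equal)
t=6: [33, 33, 34, 34, 33, 33]  (not all equal)
t=7: [19, 20, 20, 20, 20, 19]  (not all equal)
t=8: [59, 59, 58, 58, 59, 59]  (not all equal)
t=9: [55, 56, 56, 56, 56, 55]  (not all equal)
t=10: [47, 47, 46, 46, 47, 47]  (not all equal)
t=11: [19, 20, 20, 20, 20, 19]  (not all equal)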